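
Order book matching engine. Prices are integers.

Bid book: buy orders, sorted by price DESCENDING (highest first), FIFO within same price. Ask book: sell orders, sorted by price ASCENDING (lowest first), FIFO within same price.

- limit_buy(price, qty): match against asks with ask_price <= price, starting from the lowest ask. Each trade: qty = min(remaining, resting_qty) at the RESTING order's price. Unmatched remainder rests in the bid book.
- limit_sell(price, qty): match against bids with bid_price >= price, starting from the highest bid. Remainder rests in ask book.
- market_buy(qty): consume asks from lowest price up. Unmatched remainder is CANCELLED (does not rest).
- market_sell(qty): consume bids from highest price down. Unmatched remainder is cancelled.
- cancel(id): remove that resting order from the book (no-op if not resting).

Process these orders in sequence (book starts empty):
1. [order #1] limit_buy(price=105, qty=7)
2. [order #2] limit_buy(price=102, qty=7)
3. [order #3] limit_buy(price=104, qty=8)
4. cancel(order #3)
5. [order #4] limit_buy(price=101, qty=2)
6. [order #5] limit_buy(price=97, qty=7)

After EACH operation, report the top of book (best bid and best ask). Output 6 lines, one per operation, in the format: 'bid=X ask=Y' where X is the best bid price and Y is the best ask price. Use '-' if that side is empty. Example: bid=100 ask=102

After op 1 [order #1] limit_buy(price=105, qty=7): fills=none; bids=[#1:7@105] asks=[-]
After op 2 [order #2] limit_buy(price=102, qty=7): fills=none; bids=[#1:7@105 #2:7@102] asks=[-]
After op 3 [order #3] limit_buy(price=104, qty=8): fills=none; bids=[#1:7@105 #3:8@104 #2:7@102] asks=[-]
After op 4 cancel(order #3): fills=none; bids=[#1:7@105 #2:7@102] asks=[-]
After op 5 [order #4] limit_buy(price=101, qty=2): fills=none; bids=[#1:7@105 #2:7@102 #4:2@101] asks=[-]
After op 6 [order #5] limit_buy(price=97, qty=7): fills=none; bids=[#1:7@105 #2:7@102 #4:2@101 #5:7@97] asks=[-]

Answer: bid=105 ask=-
bid=105 ask=-
bid=105 ask=-
bid=105 ask=-
bid=105 ask=-
bid=105 ask=-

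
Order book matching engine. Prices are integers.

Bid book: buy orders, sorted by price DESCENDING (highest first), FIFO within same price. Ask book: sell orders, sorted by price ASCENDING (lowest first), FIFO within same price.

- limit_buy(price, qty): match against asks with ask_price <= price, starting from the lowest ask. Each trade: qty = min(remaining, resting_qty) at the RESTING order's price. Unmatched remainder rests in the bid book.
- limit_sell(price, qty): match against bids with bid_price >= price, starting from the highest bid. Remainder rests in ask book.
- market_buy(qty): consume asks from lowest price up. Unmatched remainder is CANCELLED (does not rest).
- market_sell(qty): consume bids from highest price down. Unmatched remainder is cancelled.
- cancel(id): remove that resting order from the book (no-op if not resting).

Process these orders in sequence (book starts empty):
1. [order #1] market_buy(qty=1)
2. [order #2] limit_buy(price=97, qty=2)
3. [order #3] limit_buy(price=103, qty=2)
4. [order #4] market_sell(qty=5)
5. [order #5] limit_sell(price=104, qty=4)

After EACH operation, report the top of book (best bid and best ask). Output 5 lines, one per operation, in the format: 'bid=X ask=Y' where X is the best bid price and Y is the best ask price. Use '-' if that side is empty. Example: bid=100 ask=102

Answer: bid=- ask=-
bid=97 ask=-
bid=103 ask=-
bid=- ask=-
bid=- ask=104

Derivation:
After op 1 [order #1] market_buy(qty=1): fills=none; bids=[-] asks=[-]
After op 2 [order #2] limit_buy(price=97, qty=2): fills=none; bids=[#2:2@97] asks=[-]
After op 3 [order #3] limit_buy(price=103, qty=2): fills=none; bids=[#3:2@103 #2:2@97] asks=[-]
After op 4 [order #4] market_sell(qty=5): fills=#3x#4:2@103 #2x#4:2@97; bids=[-] asks=[-]
After op 5 [order #5] limit_sell(price=104, qty=4): fills=none; bids=[-] asks=[#5:4@104]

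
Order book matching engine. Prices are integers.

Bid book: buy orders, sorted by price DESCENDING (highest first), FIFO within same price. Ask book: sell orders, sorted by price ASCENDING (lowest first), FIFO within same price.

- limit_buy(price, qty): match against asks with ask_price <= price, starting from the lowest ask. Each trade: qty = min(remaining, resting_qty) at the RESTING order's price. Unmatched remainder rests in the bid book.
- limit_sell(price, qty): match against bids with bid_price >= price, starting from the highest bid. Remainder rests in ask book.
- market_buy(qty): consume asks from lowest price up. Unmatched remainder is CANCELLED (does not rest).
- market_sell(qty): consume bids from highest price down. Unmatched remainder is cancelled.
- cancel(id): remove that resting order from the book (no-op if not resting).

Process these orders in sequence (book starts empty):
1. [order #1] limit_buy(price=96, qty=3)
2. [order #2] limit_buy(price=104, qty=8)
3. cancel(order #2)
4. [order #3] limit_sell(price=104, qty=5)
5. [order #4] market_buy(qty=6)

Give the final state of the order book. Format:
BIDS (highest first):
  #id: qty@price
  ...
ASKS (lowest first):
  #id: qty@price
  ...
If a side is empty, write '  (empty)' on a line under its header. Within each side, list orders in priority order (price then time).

After op 1 [order #1] limit_buy(price=96, qty=3): fills=none; bids=[#1:3@96] asks=[-]
After op 2 [order #2] limit_buy(price=104, qty=8): fills=none; bids=[#2:8@104 #1:3@96] asks=[-]
After op 3 cancel(order #2): fills=none; bids=[#1:3@96] asks=[-]
After op 4 [order #3] limit_sell(price=104, qty=5): fills=none; bids=[#1:3@96] asks=[#3:5@104]
After op 5 [order #4] market_buy(qty=6): fills=#4x#3:5@104; bids=[#1:3@96] asks=[-]

Answer: BIDS (highest first):
  #1: 3@96
ASKS (lowest first):
  (empty)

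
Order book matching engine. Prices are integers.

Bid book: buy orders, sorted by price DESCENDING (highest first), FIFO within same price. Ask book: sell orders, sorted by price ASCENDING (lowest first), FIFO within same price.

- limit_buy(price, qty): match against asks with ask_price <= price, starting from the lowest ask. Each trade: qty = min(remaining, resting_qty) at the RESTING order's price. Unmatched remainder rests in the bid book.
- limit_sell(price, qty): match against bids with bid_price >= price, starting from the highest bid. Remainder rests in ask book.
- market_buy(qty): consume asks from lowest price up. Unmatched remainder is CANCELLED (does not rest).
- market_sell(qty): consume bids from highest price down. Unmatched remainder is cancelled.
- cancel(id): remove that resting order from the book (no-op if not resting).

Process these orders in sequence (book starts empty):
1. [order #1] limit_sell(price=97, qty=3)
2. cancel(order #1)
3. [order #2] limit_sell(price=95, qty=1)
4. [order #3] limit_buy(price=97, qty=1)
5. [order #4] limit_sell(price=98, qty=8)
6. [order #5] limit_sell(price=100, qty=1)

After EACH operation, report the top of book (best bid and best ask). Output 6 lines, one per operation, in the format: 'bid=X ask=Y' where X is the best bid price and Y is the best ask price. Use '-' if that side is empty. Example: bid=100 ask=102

Answer: bid=- ask=97
bid=- ask=-
bid=- ask=95
bid=- ask=-
bid=- ask=98
bid=- ask=98

Derivation:
After op 1 [order #1] limit_sell(price=97, qty=3): fills=none; bids=[-] asks=[#1:3@97]
After op 2 cancel(order #1): fills=none; bids=[-] asks=[-]
After op 3 [order #2] limit_sell(price=95, qty=1): fills=none; bids=[-] asks=[#2:1@95]
After op 4 [order #3] limit_buy(price=97, qty=1): fills=#3x#2:1@95; bids=[-] asks=[-]
After op 5 [order #4] limit_sell(price=98, qty=8): fills=none; bids=[-] asks=[#4:8@98]
After op 6 [order #5] limit_sell(price=100, qty=1): fills=none; bids=[-] asks=[#4:8@98 #5:1@100]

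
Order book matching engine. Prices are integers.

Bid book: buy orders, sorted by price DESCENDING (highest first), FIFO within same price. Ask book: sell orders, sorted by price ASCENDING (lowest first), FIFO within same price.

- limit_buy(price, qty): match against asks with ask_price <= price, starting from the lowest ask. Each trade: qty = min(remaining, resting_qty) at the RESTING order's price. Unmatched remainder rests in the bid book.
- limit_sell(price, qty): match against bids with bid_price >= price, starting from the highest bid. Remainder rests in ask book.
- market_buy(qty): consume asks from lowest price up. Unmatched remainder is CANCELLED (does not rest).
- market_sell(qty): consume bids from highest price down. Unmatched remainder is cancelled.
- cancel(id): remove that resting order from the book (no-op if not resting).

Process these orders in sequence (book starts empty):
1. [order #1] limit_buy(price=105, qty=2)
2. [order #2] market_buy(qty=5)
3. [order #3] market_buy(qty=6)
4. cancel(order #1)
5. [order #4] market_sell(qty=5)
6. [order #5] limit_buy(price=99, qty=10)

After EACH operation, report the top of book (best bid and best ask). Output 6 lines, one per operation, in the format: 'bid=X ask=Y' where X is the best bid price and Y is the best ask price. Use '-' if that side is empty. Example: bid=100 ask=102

Answer: bid=105 ask=-
bid=105 ask=-
bid=105 ask=-
bid=- ask=-
bid=- ask=-
bid=99 ask=-

Derivation:
After op 1 [order #1] limit_buy(price=105, qty=2): fills=none; bids=[#1:2@105] asks=[-]
After op 2 [order #2] market_buy(qty=5): fills=none; bids=[#1:2@105] asks=[-]
After op 3 [order #3] market_buy(qty=6): fills=none; bids=[#1:2@105] asks=[-]
After op 4 cancel(order #1): fills=none; bids=[-] asks=[-]
After op 5 [order #4] market_sell(qty=5): fills=none; bids=[-] asks=[-]
After op 6 [order #5] limit_buy(price=99, qty=10): fills=none; bids=[#5:10@99] asks=[-]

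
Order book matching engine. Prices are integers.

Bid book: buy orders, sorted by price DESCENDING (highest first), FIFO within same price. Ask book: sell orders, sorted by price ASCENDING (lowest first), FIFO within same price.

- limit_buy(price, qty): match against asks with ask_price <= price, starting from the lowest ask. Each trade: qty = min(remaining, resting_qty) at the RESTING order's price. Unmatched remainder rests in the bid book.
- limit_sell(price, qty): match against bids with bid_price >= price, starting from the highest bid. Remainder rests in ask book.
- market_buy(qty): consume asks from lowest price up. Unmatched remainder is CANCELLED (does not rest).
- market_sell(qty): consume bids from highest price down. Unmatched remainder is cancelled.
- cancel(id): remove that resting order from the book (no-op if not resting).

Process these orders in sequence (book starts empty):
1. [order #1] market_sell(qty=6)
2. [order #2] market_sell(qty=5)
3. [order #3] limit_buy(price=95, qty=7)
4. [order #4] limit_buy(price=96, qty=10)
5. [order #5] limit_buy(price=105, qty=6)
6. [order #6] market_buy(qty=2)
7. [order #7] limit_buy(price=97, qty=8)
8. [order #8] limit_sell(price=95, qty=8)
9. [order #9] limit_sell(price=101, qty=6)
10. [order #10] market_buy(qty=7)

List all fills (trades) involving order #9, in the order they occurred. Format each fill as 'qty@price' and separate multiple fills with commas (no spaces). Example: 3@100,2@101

Answer: 6@101

Derivation:
After op 1 [order #1] market_sell(qty=6): fills=none; bids=[-] asks=[-]
After op 2 [order #2] market_sell(qty=5): fills=none; bids=[-] asks=[-]
After op 3 [order #3] limit_buy(price=95, qty=7): fills=none; bids=[#3:7@95] asks=[-]
After op 4 [order #4] limit_buy(price=96, qty=10): fills=none; bids=[#4:10@96 #3:7@95] asks=[-]
After op 5 [order #5] limit_buy(price=105, qty=6): fills=none; bids=[#5:6@105 #4:10@96 #3:7@95] asks=[-]
After op 6 [order #6] market_buy(qty=2): fills=none; bids=[#5:6@105 #4:10@96 #3:7@95] asks=[-]
After op 7 [order #7] limit_buy(price=97, qty=8): fills=none; bids=[#5:6@105 #7:8@97 #4:10@96 #3:7@95] asks=[-]
After op 8 [order #8] limit_sell(price=95, qty=8): fills=#5x#8:6@105 #7x#8:2@97; bids=[#7:6@97 #4:10@96 #3:7@95] asks=[-]
After op 9 [order #9] limit_sell(price=101, qty=6): fills=none; bids=[#7:6@97 #4:10@96 #3:7@95] asks=[#9:6@101]
After op 10 [order #10] market_buy(qty=7): fills=#10x#9:6@101; bids=[#7:6@97 #4:10@96 #3:7@95] asks=[-]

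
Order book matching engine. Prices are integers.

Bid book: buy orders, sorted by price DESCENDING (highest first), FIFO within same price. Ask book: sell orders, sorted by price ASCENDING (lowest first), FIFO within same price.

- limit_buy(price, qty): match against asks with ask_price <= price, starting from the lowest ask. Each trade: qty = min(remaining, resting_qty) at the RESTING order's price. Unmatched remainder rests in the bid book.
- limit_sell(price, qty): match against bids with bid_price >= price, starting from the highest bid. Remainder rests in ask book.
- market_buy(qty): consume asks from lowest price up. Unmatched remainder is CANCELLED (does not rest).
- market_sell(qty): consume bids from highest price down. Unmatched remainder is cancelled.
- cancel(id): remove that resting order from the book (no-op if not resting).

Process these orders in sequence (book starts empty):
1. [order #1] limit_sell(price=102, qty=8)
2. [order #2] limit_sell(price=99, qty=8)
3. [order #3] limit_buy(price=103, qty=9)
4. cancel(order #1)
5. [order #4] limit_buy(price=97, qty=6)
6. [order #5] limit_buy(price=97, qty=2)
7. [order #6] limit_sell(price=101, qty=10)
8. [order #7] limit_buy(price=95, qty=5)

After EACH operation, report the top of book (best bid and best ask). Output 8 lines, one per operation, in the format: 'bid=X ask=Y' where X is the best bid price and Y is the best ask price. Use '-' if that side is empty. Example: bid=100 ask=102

Answer: bid=- ask=102
bid=- ask=99
bid=- ask=102
bid=- ask=-
bid=97 ask=-
bid=97 ask=-
bid=97 ask=101
bid=97 ask=101

Derivation:
After op 1 [order #1] limit_sell(price=102, qty=8): fills=none; bids=[-] asks=[#1:8@102]
After op 2 [order #2] limit_sell(price=99, qty=8): fills=none; bids=[-] asks=[#2:8@99 #1:8@102]
After op 3 [order #3] limit_buy(price=103, qty=9): fills=#3x#2:8@99 #3x#1:1@102; bids=[-] asks=[#1:7@102]
After op 4 cancel(order #1): fills=none; bids=[-] asks=[-]
After op 5 [order #4] limit_buy(price=97, qty=6): fills=none; bids=[#4:6@97] asks=[-]
After op 6 [order #5] limit_buy(price=97, qty=2): fills=none; bids=[#4:6@97 #5:2@97] asks=[-]
After op 7 [order #6] limit_sell(price=101, qty=10): fills=none; bids=[#4:6@97 #5:2@97] asks=[#6:10@101]
After op 8 [order #7] limit_buy(price=95, qty=5): fills=none; bids=[#4:6@97 #5:2@97 #7:5@95] asks=[#6:10@101]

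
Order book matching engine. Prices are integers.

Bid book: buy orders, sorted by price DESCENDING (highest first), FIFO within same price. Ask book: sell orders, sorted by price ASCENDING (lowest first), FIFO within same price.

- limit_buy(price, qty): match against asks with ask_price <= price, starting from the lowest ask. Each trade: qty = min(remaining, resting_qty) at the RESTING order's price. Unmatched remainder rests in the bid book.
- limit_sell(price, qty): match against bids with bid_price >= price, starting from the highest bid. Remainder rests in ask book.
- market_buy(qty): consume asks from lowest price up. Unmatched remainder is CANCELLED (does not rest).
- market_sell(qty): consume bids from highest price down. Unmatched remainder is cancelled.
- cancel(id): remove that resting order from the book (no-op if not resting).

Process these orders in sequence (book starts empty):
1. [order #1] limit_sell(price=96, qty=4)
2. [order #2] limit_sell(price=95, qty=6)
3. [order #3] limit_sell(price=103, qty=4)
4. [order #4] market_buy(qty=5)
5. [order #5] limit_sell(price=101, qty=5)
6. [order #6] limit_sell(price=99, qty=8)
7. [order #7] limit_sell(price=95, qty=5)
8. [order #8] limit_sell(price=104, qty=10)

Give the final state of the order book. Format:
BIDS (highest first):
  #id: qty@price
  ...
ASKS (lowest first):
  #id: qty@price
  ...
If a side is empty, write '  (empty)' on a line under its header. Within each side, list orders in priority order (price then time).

After op 1 [order #1] limit_sell(price=96, qty=4): fills=none; bids=[-] asks=[#1:4@96]
After op 2 [order #2] limit_sell(price=95, qty=6): fills=none; bids=[-] asks=[#2:6@95 #1:4@96]
After op 3 [order #3] limit_sell(price=103, qty=4): fills=none; bids=[-] asks=[#2:6@95 #1:4@96 #3:4@103]
After op 4 [order #4] market_buy(qty=5): fills=#4x#2:5@95; bids=[-] asks=[#2:1@95 #1:4@96 #3:4@103]
After op 5 [order #5] limit_sell(price=101, qty=5): fills=none; bids=[-] asks=[#2:1@95 #1:4@96 #5:5@101 #3:4@103]
After op 6 [order #6] limit_sell(price=99, qty=8): fills=none; bids=[-] asks=[#2:1@95 #1:4@96 #6:8@99 #5:5@101 #3:4@103]
After op 7 [order #7] limit_sell(price=95, qty=5): fills=none; bids=[-] asks=[#2:1@95 #7:5@95 #1:4@96 #6:8@99 #5:5@101 #3:4@103]
After op 8 [order #8] limit_sell(price=104, qty=10): fills=none; bids=[-] asks=[#2:1@95 #7:5@95 #1:4@96 #6:8@99 #5:5@101 #3:4@103 #8:10@104]

Answer: BIDS (highest first):
  (empty)
ASKS (lowest first):
  #2: 1@95
  #7: 5@95
  #1: 4@96
  #6: 8@99
  #5: 5@101
  #3: 4@103
  #8: 10@104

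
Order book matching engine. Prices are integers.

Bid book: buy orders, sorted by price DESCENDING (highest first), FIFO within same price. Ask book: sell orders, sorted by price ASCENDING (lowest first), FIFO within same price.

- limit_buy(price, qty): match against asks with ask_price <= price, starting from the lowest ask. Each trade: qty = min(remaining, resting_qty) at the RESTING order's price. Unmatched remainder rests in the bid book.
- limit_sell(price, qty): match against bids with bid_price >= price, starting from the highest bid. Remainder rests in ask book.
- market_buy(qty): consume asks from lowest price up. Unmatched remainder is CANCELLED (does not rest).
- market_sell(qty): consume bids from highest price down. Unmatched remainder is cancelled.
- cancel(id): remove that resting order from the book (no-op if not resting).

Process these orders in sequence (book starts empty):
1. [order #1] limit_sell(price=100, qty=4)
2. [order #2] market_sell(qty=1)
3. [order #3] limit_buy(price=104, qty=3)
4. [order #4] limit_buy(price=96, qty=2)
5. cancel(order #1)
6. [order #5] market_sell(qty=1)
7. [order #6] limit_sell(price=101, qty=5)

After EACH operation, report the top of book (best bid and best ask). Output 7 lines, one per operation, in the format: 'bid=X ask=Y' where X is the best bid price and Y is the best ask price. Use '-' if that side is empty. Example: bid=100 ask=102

Answer: bid=- ask=100
bid=- ask=100
bid=- ask=100
bid=96 ask=100
bid=96 ask=-
bid=96 ask=-
bid=96 ask=101

Derivation:
After op 1 [order #1] limit_sell(price=100, qty=4): fills=none; bids=[-] asks=[#1:4@100]
After op 2 [order #2] market_sell(qty=1): fills=none; bids=[-] asks=[#1:4@100]
After op 3 [order #3] limit_buy(price=104, qty=3): fills=#3x#1:3@100; bids=[-] asks=[#1:1@100]
After op 4 [order #4] limit_buy(price=96, qty=2): fills=none; bids=[#4:2@96] asks=[#1:1@100]
After op 5 cancel(order #1): fills=none; bids=[#4:2@96] asks=[-]
After op 6 [order #5] market_sell(qty=1): fills=#4x#5:1@96; bids=[#4:1@96] asks=[-]
After op 7 [order #6] limit_sell(price=101, qty=5): fills=none; bids=[#4:1@96] asks=[#6:5@101]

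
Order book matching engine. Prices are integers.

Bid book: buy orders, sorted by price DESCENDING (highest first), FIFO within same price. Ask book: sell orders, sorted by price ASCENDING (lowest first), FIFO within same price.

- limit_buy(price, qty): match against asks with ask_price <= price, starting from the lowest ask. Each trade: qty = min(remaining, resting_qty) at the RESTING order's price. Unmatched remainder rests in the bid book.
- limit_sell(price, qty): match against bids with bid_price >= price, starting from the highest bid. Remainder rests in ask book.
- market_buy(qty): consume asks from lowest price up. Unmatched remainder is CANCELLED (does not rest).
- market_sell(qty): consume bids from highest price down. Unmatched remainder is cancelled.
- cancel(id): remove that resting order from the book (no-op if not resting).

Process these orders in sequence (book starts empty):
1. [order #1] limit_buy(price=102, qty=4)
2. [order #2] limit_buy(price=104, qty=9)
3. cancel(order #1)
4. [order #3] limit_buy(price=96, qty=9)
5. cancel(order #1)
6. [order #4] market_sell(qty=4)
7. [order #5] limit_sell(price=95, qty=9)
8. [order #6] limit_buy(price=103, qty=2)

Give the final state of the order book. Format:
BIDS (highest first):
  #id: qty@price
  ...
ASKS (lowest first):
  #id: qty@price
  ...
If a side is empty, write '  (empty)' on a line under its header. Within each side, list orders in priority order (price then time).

Answer: BIDS (highest first):
  #6: 2@103
  #3: 5@96
ASKS (lowest first):
  (empty)

Derivation:
After op 1 [order #1] limit_buy(price=102, qty=4): fills=none; bids=[#1:4@102] asks=[-]
After op 2 [order #2] limit_buy(price=104, qty=9): fills=none; bids=[#2:9@104 #1:4@102] asks=[-]
After op 3 cancel(order #1): fills=none; bids=[#2:9@104] asks=[-]
After op 4 [order #3] limit_buy(price=96, qty=9): fills=none; bids=[#2:9@104 #3:9@96] asks=[-]
After op 5 cancel(order #1): fills=none; bids=[#2:9@104 #3:9@96] asks=[-]
After op 6 [order #4] market_sell(qty=4): fills=#2x#4:4@104; bids=[#2:5@104 #3:9@96] asks=[-]
After op 7 [order #5] limit_sell(price=95, qty=9): fills=#2x#5:5@104 #3x#5:4@96; bids=[#3:5@96] asks=[-]
After op 8 [order #6] limit_buy(price=103, qty=2): fills=none; bids=[#6:2@103 #3:5@96] asks=[-]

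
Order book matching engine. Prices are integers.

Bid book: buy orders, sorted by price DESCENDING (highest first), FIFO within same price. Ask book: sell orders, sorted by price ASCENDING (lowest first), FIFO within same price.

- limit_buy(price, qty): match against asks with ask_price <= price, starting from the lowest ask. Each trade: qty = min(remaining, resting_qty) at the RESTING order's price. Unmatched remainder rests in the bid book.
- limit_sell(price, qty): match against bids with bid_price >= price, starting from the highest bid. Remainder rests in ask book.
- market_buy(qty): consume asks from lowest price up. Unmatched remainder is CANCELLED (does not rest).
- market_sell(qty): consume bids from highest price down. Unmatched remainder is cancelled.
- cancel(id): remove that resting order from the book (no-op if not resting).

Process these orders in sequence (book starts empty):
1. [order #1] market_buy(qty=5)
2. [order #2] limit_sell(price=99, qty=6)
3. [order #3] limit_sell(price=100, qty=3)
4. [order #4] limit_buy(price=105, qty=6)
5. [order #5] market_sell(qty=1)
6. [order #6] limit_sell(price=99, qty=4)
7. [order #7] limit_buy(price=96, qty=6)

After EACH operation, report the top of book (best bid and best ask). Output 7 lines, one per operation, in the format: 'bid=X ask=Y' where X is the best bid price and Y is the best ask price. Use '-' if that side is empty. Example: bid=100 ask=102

After op 1 [order #1] market_buy(qty=5): fills=none; bids=[-] asks=[-]
After op 2 [order #2] limit_sell(price=99, qty=6): fills=none; bids=[-] asks=[#2:6@99]
After op 3 [order #3] limit_sell(price=100, qty=3): fills=none; bids=[-] asks=[#2:6@99 #3:3@100]
After op 4 [order #4] limit_buy(price=105, qty=6): fills=#4x#2:6@99; bids=[-] asks=[#3:3@100]
After op 5 [order #5] market_sell(qty=1): fills=none; bids=[-] asks=[#3:3@100]
After op 6 [order #6] limit_sell(price=99, qty=4): fills=none; bids=[-] asks=[#6:4@99 #3:3@100]
After op 7 [order #7] limit_buy(price=96, qty=6): fills=none; bids=[#7:6@96] asks=[#6:4@99 #3:3@100]

Answer: bid=- ask=-
bid=- ask=99
bid=- ask=99
bid=- ask=100
bid=- ask=100
bid=- ask=99
bid=96 ask=99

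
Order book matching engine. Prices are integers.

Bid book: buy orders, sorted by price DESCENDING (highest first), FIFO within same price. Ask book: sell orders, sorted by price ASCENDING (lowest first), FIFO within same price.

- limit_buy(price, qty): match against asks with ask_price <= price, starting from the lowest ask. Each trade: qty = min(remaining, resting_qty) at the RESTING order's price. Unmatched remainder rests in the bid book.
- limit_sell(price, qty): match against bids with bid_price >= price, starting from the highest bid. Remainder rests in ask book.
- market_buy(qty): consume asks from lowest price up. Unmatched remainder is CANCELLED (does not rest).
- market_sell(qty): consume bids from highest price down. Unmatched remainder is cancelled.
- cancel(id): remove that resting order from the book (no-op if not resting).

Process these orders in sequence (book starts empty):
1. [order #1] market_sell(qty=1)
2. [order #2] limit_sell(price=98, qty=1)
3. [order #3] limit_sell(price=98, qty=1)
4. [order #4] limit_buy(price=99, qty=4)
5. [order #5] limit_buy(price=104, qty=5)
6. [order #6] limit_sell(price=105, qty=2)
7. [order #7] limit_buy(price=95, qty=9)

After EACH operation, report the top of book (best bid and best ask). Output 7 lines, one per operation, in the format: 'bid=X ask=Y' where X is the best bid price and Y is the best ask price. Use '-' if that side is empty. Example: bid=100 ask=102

Answer: bid=- ask=-
bid=- ask=98
bid=- ask=98
bid=99 ask=-
bid=104 ask=-
bid=104 ask=105
bid=104 ask=105

Derivation:
After op 1 [order #1] market_sell(qty=1): fills=none; bids=[-] asks=[-]
After op 2 [order #2] limit_sell(price=98, qty=1): fills=none; bids=[-] asks=[#2:1@98]
After op 3 [order #3] limit_sell(price=98, qty=1): fills=none; bids=[-] asks=[#2:1@98 #3:1@98]
After op 4 [order #4] limit_buy(price=99, qty=4): fills=#4x#2:1@98 #4x#3:1@98; bids=[#4:2@99] asks=[-]
After op 5 [order #5] limit_buy(price=104, qty=5): fills=none; bids=[#5:5@104 #4:2@99] asks=[-]
After op 6 [order #6] limit_sell(price=105, qty=2): fills=none; bids=[#5:5@104 #4:2@99] asks=[#6:2@105]
After op 7 [order #7] limit_buy(price=95, qty=9): fills=none; bids=[#5:5@104 #4:2@99 #7:9@95] asks=[#6:2@105]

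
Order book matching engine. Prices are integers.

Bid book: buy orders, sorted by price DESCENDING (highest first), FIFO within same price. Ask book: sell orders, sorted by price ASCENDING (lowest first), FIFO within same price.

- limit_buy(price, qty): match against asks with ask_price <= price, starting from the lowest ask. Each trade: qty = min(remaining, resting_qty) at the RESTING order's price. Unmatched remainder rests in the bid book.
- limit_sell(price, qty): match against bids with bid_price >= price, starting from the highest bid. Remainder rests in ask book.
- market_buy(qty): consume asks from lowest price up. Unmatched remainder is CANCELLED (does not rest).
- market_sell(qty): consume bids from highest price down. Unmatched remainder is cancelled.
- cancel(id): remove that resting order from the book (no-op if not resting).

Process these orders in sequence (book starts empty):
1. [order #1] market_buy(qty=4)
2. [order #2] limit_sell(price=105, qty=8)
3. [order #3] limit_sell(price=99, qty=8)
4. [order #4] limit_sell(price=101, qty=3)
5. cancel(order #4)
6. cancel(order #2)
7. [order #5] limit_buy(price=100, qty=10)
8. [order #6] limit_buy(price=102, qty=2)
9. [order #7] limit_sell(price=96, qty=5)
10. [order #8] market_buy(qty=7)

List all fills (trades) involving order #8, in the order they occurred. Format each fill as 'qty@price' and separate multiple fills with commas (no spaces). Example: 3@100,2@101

After op 1 [order #1] market_buy(qty=4): fills=none; bids=[-] asks=[-]
After op 2 [order #2] limit_sell(price=105, qty=8): fills=none; bids=[-] asks=[#2:8@105]
After op 3 [order #3] limit_sell(price=99, qty=8): fills=none; bids=[-] asks=[#3:8@99 #2:8@105]
After op 4 [order #4] limit_sell(price=101, qty=3): fills=none; bids=[-] asks=[#3:8@99 #4:3@101 #2:8@105]
After op 5 cancel(order #4): fills=none; bids=[-] asks=[#3:8@99 #2:8@105]
After op 6 cancel(order #2): fills=none; bids=[-] asks=[#3:8@99]
After op 7 [order #5] limit_buy(price=100, qty=10): fills=#5x#3:8@99; bids=[#5:2@100] asks=[-]
After op 8 [order #6] limit_buy(price=102, qty=2): fills=none; bids=[#6:2@102 #5:2@100] asks=[-]
After op 9 [order #7] limit_sell(price=96, qty=5): fills=#6x#7:2@102 #5x#7:2@100; bids=[-] asks=[#7:1@96]
After op 10 [order #8] market_buy(qty=7): fills=#8x#7:1@96; bids=[-] asks=[-]

Answer: 1@96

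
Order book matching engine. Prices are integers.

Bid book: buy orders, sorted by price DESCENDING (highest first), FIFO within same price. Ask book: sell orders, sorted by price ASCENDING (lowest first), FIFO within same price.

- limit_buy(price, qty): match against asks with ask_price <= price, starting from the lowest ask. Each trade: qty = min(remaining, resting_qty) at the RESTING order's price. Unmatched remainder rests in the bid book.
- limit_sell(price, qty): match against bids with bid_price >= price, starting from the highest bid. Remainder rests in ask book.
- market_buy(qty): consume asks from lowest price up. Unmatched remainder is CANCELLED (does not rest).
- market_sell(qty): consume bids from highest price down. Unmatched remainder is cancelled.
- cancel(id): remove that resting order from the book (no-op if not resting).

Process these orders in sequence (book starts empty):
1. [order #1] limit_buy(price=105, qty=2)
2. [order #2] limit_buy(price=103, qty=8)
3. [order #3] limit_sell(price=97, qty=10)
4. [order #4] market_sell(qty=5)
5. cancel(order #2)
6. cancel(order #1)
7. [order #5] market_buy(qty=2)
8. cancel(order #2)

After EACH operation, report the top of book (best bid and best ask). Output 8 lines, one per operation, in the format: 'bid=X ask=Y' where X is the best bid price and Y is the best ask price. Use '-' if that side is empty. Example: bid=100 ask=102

Answer: bid=105 ask=-
bid=105 ask=-
bid=- ask=-
bid=- ask=-
bid=- ask=-
bid=- ask=-
bid=- ask=-
bid=- ask=-

Derivation:
After op 1 [order #1] limit_buy(price=105, qty=2): fills=none; bids=[#1:2@105] asks=[-]
After op 2 [order #2] limit_buy(price=103, qty=8): fills=none; bids=[#1:2@105 #2:8@103] asks=[-]
After op 3 [order #3] limit_sell(price=97, qty=10): fills=#1x#3:2@105 #2x#3:8@103; bids=[-] asks=[-]
After op 4 [order #4] market_sell(qty=5): fills=none; bids=[-] asks=[-]
After op 5 cancel(order #2): fills=none; bids=[-] asks=[-]
After op 6 cancel(order #1): fills=none; bids=[-] asks=[-]
After op 7 [order #5] market_buy(qty=2): fills=none; bids=[-] asks=[-]
After op 8 cancel(order #2): fills=none; bids=[-] asks=[-]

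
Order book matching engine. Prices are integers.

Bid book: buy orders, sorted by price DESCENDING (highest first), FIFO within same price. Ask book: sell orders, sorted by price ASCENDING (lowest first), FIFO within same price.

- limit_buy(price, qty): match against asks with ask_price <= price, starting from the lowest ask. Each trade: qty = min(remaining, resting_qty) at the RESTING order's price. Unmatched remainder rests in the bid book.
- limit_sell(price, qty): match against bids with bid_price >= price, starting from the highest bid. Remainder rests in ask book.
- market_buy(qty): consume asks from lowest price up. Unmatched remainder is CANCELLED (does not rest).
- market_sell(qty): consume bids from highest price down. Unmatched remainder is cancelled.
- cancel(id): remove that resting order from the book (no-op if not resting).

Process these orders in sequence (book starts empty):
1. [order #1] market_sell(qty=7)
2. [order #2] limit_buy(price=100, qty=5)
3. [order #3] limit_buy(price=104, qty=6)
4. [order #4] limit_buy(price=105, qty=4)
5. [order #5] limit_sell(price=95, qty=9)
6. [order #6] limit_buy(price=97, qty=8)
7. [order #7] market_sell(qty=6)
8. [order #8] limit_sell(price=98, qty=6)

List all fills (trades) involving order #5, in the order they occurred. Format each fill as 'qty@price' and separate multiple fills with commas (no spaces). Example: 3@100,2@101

After op 1 [order #1] market_sell(qty=7): fills=none; bids=[-] asks=[-]
After op 2 [order #2] limit_buy(price=100, qty=5): fills=none; bids=[#2:5@100] asks=[-]
After op 3 [order #3] limit_buy(price=104, qty=6): fills=none; bids=[#3:6@104 #2:5@100] asks=[-]
After op 4 [order #4] limit_buy(price=105, qty=4): fills=none; bids=[#4:4@105 #3:6@104 #2:5@100] asks=[-]
After op 5 [order #5] limit_sell(price=95, qty=9): fills=#4x#5:4@105 #3x#5:5@104; bids=[#3:1@104 #2:5@100] asks=[-]
After op 6 [order #6] limit_buy(price=97, qty=8): fills=none; bids=[#3:1@104 #2:5@100 #6:8@97] asks=[-]
After op 7 [order #7] market_sell(qty=6): fills=#3x#7:1@104 #2x#7:5@100; bids=[#6:8@97] asks=[-]
After op 8 [order #8] limit_sell(price=98, qty=6): fills=none; bids=[#6:8@97] asks=[#8:6@98]

Answer: 4@105,5@104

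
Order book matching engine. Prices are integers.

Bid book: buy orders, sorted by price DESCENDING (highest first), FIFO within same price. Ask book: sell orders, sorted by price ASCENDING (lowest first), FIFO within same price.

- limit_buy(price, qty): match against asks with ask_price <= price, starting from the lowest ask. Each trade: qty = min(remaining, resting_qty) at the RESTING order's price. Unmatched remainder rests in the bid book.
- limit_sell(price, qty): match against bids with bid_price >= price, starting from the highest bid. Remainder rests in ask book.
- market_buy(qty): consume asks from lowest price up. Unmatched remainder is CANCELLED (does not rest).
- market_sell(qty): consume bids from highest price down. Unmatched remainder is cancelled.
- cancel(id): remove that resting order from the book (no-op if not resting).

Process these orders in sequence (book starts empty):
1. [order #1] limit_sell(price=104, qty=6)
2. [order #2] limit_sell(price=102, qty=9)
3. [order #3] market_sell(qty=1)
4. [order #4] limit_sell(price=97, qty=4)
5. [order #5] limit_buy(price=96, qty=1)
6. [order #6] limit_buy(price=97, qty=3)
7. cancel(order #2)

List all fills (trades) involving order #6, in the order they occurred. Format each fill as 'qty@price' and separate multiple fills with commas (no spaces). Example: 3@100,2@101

Answer: 3@97

Derivation:
After op 1 [order #1] limit_sell(price=104, qty=6): fills=none; bids=[-] asks=[#1:6@104]
After op 2 [order #2] limit_sell(price=102, qty=9): fills=none; bids=[-] asks=[#2:9@102 #1:6@104]
After op 3 [order #3] market_sell(qty=1): fills=none; bids=[-] asks=[#2:9@102 #1:6@104]
After op 4 [order #4] limit_sell(price=97, qty=4): fills=none; bids=[-] asks=[#4:4@97 #2:9@102 #1:6@104]
After op 5 [order #5] limit_buy(price=96, qty=1): fills=none; bids=[#5:1@96] asks=[#4:4@97 #2:9@102 #1:6@104]
After op 6 [order #6] limit_buy(price=97, qty=3): fills=#6x#4:3@97; bids=[#5:1@96] asks=[#4:1@97 #2:9@102 #1:6@104]
After op 7 cancel(order #2): fills=none; bids=[#5:1@96] asks=[#4:1@97 #1:6@104]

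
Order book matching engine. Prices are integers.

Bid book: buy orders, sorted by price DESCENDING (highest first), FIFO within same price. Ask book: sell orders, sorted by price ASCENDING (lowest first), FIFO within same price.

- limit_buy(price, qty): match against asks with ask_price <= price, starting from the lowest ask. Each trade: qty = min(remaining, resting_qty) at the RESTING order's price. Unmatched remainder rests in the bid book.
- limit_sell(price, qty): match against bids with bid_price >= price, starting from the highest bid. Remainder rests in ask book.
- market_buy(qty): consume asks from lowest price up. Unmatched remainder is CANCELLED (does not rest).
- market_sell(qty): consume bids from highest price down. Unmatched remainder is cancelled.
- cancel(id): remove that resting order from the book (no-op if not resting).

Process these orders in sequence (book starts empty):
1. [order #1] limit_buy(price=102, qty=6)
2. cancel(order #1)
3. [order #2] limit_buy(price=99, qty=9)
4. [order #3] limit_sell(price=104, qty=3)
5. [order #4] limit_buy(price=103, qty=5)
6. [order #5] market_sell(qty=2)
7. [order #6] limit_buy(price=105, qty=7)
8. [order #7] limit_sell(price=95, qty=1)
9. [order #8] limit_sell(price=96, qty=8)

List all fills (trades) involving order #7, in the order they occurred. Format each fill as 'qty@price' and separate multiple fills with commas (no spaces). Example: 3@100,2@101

Answer: 1@105

Derivation:
After op 1 [order #1] limit_buy(price=102, qty=6): fills=none; bids=[#1:6@102] asks=[-]
After op 2 cancel(order #1): fills=none; bids=[-] asks=[-]
After op 3 [order #2] limit_buy(price=99, qty=9): fills=none; bids=[#2:9@99] asks=[-]
After op 4 [order #3] limit_sell(price=104, qty=3): fills=none; bids=[#2:9@99] asks=[#3:3@104]
After op 5 [order #4] limit_buy(price=103, qty=5): fills=none; bids=[#4:5@103 #2:9@99] asks=[#3:3@104]
After op 6 [order #5] market_sell(qty=2): fills=#4x#5:2@103; bids=[#4:3@103 #2:9@99] asks=[#3:3@104]
After op 7 [order #6] limit_buy(price=105, qty=7): fills=#6x#3:3@104; bids=[#6:4@105 #4:3@103 #2:9@99] asks=[-]
After op 8 [order #7] limit_sell(price=95, qty=1): fills=#6x#7:1@105; bids=[#6:3@105 #4:3@103 #2:9@99] asks=[-]
After op 9 [order #8] limit_sell(price=96, qty=8): fills=#6x#8:3@105 #4x#8:3@103 #2x#8:2@99; bids=[#2:7@99] asks=[-]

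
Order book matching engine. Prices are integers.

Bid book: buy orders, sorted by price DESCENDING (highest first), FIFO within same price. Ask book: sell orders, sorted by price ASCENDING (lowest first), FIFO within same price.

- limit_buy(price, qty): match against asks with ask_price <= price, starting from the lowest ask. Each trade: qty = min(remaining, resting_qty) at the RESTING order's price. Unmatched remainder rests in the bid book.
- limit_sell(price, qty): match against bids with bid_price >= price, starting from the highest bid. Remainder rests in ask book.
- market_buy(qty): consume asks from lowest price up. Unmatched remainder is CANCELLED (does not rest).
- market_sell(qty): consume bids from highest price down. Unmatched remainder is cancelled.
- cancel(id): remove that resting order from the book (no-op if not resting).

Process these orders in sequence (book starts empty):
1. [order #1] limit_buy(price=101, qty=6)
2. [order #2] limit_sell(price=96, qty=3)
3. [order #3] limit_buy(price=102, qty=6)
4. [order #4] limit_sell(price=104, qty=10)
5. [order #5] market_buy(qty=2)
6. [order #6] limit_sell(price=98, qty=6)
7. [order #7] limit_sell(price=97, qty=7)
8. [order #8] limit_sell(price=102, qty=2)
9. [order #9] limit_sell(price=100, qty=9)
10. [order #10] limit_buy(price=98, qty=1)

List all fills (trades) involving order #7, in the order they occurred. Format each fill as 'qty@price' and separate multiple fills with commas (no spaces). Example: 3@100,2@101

After op 1 [order #1] limit_buy(price=101, qty=6): fills=none; bids=[#1:6@101] asks=[-]
After op 2 [order #2] limit_sell(price=96, qty=3): fills=#1x#2:3@101; bids=[#1:3@101] asks=[-]
After op 3 [order #3] limit_buy(price=102, qty=6): fills=none; bids=[#3:6@102 #1:3@101] asks=[-]
After op 4 [order #4] limit_sell(price=104, qty=10): fills=none; bids=[#3:6@102 #1:3@101] asks=[#4:10@104]
After op 5 [order #5] market_buy(qty=2): fills=#5x#4:2@104; bids=[#3:6@102 #1:3@101] asks=[#4:8@104]
After op 6 [order #6] limit_sell(price=98, qty=6): fills=#3x#6:6@102; bids=[#1:3@101] asks=[#4:8@104]
After op 7 [order #7] limit_sell(price=97, qty=7): fills=#1x#7:3@101; bids=[-] asks=[#7:4@97 #4:8@104]
After op 8 [order #8] limit_sell(price=102, qty=2): fills=none; bids=[-] asks=[#7:4@97 #8:2@102 #4:8@104]
After op 9 [order #9] limit_sell(price=100, qty=9): fills=none; bids=[-] asks=[#7:4@97 #9:9@100 #8:2@102 #4:8@104]
After op 10 [order #10] limit_buy(price=98, qty=1): fills=#10x#7:1@97; bids=[-] asks=[#7:3@97 #9:9@100 #8:2@102 #4:8@104]

Answer: 3@101,1@97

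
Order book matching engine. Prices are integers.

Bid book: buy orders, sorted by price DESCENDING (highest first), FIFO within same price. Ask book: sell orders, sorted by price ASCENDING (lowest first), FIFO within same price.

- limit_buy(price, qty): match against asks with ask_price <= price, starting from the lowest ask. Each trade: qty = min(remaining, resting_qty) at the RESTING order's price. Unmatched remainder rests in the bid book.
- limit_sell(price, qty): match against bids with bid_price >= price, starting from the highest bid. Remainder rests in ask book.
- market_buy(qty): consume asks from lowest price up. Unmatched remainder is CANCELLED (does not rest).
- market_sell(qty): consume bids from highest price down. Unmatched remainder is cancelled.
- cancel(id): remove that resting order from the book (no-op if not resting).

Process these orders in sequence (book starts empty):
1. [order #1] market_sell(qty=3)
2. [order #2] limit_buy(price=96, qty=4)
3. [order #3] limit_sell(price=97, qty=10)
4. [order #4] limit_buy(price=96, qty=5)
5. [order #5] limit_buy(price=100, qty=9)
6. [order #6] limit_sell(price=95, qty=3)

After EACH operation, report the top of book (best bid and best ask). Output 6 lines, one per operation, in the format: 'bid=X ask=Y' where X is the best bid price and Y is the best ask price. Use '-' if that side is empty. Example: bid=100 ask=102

Answer: bid=- ask=-
bid=96 ask=-
bid=96 ask=97
bid=96 ask=97
bid=96 ask=97
bid=96 ask=97

Derivation:
After op 1 [order #1] market_sell(qty=3): fills=none; bids=[-] asks=[-]
After op 2 [order #2] limit_buy(price=96, qty=4): fills=none; bids=[#2:4@96] asks=[-]
After op 3 [order #3] limit_sell(price=97, qty=10): fills=none; bids=[#2:4@96] asks=[#3:10@97]
After op 4 [order #4] limit_buy(price=96, qty=5): fills=none; bids=[#2:4@96 #4:5@96] asks=[#3:10@97]
After op 5 [order #5] limit_buy(price=100, qty=9): fills=#5x#3:9@97; bids=[#2:4@96 #4:5@96] asks=[#3:1@97]
After op 6 [order #6] limit_sell(price=95, qty=3): fills=#2x#6:3@96; bids=[#2:1@96 #4:5@96] asks=[#3:1@97]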